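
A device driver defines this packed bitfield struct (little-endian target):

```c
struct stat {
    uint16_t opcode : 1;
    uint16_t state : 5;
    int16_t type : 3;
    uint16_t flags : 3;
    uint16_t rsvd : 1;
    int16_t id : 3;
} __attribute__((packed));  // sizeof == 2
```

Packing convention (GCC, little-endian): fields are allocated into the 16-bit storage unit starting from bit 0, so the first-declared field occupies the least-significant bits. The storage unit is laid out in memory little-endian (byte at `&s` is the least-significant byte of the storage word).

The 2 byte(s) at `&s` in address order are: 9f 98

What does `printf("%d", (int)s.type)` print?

2

[0]=0x9f [1]=0x98 (little-endian) → word 0x989f
opcode:1 @ bit 0 → (0x989f>>0)&0x1 = 0x1
state:5 @ bit 1 → (0x989f>>1)&0x1f = 0xf
type:3 @ bit 6 → (0x989f>>6)&0x7 = 0x2  ←
flags:3 @ bit 9 → (0x989f>>9)&0x7 = 0x4
rsvd:1 @ bit 12 → (0x989f>>12)&0x1 = 0x1
id:3 @ bit 13 → (0x989f>>13)&0x7 = 0x4
type signed 3b, MSB=0: value = 2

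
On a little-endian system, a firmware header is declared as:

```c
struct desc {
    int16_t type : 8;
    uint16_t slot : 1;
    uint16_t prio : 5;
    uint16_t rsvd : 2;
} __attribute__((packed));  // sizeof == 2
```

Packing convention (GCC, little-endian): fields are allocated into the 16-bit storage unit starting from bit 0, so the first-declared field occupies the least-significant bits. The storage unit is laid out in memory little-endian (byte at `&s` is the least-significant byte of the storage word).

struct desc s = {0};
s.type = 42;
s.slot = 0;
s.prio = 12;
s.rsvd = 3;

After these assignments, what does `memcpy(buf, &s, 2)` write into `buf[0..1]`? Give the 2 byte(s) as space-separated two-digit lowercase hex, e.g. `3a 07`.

2a d8

type:8 = 42 → 0x2a << 0 → word 0x002a
slot:1 = 0 → 0x0 << 8 → word 0x002a
prio:5 = 12 → 0xc << 9 → word 0x182a
rsvd:2 = 3 → 0x3 << 14 → word 0xd82a
word = 0xd82a → little-endian bytes:
  [0]=0x2a  [1]=0xd8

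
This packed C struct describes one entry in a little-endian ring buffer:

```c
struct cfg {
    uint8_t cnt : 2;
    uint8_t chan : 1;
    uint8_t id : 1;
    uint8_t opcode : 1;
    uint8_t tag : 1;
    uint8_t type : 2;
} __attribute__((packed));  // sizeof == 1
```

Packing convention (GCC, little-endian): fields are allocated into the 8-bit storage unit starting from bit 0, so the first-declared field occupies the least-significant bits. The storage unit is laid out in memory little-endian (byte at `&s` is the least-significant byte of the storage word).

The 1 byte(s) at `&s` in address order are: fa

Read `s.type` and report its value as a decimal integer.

3

[0]=0xfa (little-endian) → word 0xfa
cnt:2 @ bit 0 → (0xfa>>0)&0x3 = 0x2
chan:1 @ bit 2 → (0xfa>>2)&0x1 = 0x0
id:1 @ bit 3 → (0xfa>>3)&0x1 = 0x1
opcode:1 @ bit 4 → (0xfa>>4)&0x1 = 0x1
tag:1 @ bit 5 → (0xfa>>5)&0x1 = 0x1
type:2 @ bit 6 → (0xfa>>6)&0x3 = 0x3  ←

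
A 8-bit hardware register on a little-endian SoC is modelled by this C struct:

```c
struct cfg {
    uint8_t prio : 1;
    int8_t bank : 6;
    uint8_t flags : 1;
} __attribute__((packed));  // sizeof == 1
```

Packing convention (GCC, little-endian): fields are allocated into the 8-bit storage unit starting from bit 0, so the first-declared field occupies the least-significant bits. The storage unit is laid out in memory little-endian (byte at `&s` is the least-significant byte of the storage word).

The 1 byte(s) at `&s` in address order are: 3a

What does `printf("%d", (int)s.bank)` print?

[0]=0x3a (little-endian) → word 0x3a
prio:1 @ bit 0 → (0x3a>>0)&0x1 = 0x0
bank:6 @ bit 1 → (0x3a>>1)&0x3f = 0x1d  ←
flags:1 @ bit 7 → (0x3a>>7)&0x1 = 0x0
bank signed 6b, MSB=0: value = 29

29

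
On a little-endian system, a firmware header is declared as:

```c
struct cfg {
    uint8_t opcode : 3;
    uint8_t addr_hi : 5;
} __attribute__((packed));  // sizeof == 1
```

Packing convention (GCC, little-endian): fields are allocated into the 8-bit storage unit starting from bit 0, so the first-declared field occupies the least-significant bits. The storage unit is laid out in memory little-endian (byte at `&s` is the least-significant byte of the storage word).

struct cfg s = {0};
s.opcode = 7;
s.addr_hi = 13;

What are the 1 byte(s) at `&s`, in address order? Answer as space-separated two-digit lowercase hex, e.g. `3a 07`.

[0+:3] opcode=7 & 0x7 = 0x7; word=0x07
[3+:5] addr_hi=13 & 0x1f = 0xd; word=0x6f
word = 0x6f → little-endian bytes:
  [0]=0x6f

6f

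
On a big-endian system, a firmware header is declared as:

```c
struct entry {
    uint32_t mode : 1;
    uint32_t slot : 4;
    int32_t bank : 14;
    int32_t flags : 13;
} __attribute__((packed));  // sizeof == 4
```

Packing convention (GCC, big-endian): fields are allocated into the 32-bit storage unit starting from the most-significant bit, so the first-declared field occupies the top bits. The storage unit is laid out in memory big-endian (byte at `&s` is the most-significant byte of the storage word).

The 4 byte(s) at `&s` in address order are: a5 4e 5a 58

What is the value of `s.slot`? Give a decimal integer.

4

[0]=0xa5 [1]=0x4e [2]=0x5a [3]=0x58 (big-endian) → word 0xa54e5a58
mode:1 @ bit 31 → (0xa54e5a58>>31)&0x1 = 0x1
slot:4 @ bit 27 → (0xa54e5a58>>27)&0xf = 0x4  ←
bank:14 @ bit 13 → (0xa54e5a58>>13)&0x3fff = 0x2a72
flags:13 @ bit 0 → (0xa54e5a58>>0)&0x1fff = 0x1a58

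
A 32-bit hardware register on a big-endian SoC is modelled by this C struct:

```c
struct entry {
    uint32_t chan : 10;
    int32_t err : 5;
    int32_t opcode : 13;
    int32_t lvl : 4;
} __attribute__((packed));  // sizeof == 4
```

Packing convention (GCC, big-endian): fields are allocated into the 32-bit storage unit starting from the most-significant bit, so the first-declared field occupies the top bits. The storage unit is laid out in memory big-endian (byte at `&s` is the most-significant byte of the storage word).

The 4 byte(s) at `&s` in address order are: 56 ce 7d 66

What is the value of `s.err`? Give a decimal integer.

[0]=0x56 [1]=0xce [2]=0x7d [3]=0x66 (big-endian) → word 0x56ce7d66
chan [22+:10] = (word>>22) & 0x3ff = 347
err [17+:5] = (word>>17) & 0x1f = 7  ←
opcode [4+:13] = (word>>4) & 0x1fff = 2006
lvl [0+:4] = (word>>0) & 0xf = 6
err signed 5b, MSB=0: value = 7

7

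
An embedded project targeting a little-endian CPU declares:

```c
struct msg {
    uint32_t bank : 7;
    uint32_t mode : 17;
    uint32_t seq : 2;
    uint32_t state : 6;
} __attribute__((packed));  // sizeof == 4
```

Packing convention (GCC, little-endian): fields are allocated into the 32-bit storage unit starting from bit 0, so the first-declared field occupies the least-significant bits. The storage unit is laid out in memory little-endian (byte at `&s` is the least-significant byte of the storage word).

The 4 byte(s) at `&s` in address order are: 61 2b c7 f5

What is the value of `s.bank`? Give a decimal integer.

[0]=0x61 [1]=0x2b [2]=0xc7 [3]=0xf5 (little-endian) → word 0xf5c72b61
bank:7 @ bit 0 → (0xf5c72b61>>0)&0x7f = 0x61  ←
mode:17 @ bit 7 → (0xf5c72b61>>7)&0x1ffff = 0x18e56
seq:2 @ bit 24 → (0xf5c72b61>>24)&0x3 = 0x1
state:6 @ bit 26 → (0xf5c72b61>>26)&0x3f = 0x3d

97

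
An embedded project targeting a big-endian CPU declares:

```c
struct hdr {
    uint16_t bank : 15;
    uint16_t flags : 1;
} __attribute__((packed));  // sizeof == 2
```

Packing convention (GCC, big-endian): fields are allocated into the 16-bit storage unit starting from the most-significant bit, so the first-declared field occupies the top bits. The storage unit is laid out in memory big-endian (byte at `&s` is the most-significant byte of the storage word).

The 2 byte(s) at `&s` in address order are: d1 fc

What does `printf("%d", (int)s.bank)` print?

[0]=0xd1 [1]=0xfc (big-endian) → word 0xd1fc
bank:15 @ bit 1 → (0xd1fc>>1)&0x7fff = 0x68fe  ←
flags:1 @ bit 0 → (0xd1fc>>0)&0x1 = 0x0

26878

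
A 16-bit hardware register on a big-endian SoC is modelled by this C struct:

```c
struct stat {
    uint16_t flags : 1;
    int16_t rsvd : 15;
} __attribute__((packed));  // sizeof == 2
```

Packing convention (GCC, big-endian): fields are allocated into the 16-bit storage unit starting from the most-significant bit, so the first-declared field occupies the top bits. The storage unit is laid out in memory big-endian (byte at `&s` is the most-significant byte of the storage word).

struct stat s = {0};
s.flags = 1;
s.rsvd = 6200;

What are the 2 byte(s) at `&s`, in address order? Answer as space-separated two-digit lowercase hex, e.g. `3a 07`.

98 38

flags (1b) val=1 bits=0x1 at bit 15: 0x8000
rsvd (15b) val=6200 bits=0x1838 at bit 0: 0x9838
word = 0x9838 → big-endian bytes:
  [0]=0x98  [1]=0x38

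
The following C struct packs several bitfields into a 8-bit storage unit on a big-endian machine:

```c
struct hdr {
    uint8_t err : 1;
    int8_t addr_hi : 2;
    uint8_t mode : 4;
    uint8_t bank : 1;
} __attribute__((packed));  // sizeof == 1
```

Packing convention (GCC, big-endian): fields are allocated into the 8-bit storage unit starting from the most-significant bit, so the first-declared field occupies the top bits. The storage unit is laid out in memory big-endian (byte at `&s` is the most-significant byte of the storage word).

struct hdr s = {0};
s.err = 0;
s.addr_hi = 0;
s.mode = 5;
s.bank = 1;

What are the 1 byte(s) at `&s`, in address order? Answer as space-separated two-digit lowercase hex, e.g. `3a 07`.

err:1 = 0 → 0x0 << 7 → word 0x00
addr_hi:2 = 0 → 0x0 << 5 → word 0x00
mode:4 = 5 → 0x5 << 1 → word 0x0a
bank:1 = 1 → 0x1 << 0 → word 0x0b
word = 0x0b → big-endian bytes:
  [0]=0x0b

0b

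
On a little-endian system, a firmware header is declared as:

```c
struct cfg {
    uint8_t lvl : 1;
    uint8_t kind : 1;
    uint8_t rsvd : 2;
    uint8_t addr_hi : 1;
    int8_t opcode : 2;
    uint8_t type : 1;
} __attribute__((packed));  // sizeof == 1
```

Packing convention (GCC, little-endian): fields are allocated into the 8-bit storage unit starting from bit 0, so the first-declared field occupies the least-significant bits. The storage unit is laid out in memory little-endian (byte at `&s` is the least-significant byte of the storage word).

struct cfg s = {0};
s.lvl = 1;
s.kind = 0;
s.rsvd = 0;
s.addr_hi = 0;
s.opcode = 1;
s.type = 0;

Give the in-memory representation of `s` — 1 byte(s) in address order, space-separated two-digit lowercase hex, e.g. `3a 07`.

lvl (1b) val=1 bits=0x1 at bit 0: 0x01
kind (1b) val=0 bits=0x0 at bit 1: 0x01
rsvd (2b) val=0 bits=0x0 at bit 2: 0x01
addr_hi (1b) val=0 bits=0x0 at bit 4: 0x01
opcode (2b) val=1 bits=0x1 at bit 5: 0x21
type (1b) val=0 bits=0x0 at bit 7: 0x21
word = 0x21 → little-endian bytes:
  [0]=0x21

21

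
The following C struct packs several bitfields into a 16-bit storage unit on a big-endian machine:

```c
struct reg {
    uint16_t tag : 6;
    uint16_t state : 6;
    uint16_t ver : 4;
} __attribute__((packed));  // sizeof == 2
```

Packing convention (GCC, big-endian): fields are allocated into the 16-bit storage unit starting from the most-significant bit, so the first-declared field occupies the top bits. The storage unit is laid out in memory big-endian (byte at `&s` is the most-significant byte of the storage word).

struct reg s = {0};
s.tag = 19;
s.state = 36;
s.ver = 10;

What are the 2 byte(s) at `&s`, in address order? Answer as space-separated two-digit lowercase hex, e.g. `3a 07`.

4e 4a

tag:6 = 19 → 0x13 << 10 → word 0x4c00
state:6 = 36 → 0x24 << 4 → word 0x4e40
ver:4 = 10 → 0xa << 0 → word 0x4e4a
word = 0x4e4a → big-endian bytes:
  [0]=0x4e  [1]=0x4a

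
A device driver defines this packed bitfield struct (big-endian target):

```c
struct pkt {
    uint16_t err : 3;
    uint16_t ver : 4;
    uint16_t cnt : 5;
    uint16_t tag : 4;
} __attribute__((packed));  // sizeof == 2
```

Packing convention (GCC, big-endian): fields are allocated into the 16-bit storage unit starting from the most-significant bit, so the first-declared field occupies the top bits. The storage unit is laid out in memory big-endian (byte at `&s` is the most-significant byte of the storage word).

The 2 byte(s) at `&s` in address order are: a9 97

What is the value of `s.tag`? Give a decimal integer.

[0]=0xa9 [1]=0x97 (big-endian) → word 0xa997
err [13+:3] = (word>>13) & 0x7 = 5
ver [9+:4] = (word>>9) & 0xf = 4
cnt [4+:5] = (word>>4) & 0x1f = 25
tag [0+:4] = (word>>0) & 0xf = 7  ←

7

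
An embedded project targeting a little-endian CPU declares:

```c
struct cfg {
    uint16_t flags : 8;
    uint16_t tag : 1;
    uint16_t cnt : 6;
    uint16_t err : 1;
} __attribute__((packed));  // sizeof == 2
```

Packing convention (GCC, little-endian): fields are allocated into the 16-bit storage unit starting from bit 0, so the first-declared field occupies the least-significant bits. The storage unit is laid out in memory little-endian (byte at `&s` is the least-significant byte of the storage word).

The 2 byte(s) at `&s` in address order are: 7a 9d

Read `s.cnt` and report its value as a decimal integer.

14

[0]=0x7a [1]=0x9d (little-endian) → word 0x9d7a
flags:8 @ bit 0 → (0x9d7a>>0)&0xff = 0x7a
tag:1 @ bit 8 → (0x9d7a>>8)&0x1 = 0x1
cnt:6 @ bit 9 → (0x9d7a>>9)&0x3f = 0xe  ←
err:1 @ bit 15 → (0x9d7a>>15)&0x1 = 0x1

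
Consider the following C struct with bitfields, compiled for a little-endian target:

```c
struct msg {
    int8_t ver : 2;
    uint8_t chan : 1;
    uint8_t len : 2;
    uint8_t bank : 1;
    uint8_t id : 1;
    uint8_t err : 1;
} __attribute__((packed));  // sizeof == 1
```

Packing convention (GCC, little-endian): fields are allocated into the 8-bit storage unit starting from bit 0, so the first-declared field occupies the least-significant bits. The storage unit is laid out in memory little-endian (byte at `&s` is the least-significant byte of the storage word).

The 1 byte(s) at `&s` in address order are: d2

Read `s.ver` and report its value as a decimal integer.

-2

[0]=0xd2 (little-endian) → word 0xd2
ver [0+:2] = (word>>0) & 0x3 = 2  ←
chan [2+:1] = (word>>2) & 0x1 = 0
len [3+:2] = (word>>3) & 0x3 = 2
bank [5+:1] = (word>>5) & 0x1 = 0
id [6+:1] = (word>>6) & 0x1 = 1
err [7+:1] = (word>>7) & 0x1 = 1
ver signed 2b, MSB=1: 2 - 4 = -2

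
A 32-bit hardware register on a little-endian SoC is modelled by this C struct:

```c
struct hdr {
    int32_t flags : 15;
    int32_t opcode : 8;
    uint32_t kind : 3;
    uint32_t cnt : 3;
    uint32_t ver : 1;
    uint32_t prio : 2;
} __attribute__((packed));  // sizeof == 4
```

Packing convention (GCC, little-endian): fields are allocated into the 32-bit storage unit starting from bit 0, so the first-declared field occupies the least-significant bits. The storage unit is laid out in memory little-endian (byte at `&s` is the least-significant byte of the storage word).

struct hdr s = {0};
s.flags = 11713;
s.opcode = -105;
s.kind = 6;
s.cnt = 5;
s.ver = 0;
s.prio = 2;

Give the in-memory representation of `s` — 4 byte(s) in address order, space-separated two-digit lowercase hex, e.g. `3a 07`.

[0+:15] flags=11713 & 0x7fff = 0x2dc1; word=0x00002dc1
[15+:8] opcode=-105 & 0xff = 0x97; word=0x004badc1
[23+:3] kind=6 & 0x7 = 0x6; word=0x034badc1
[26+:3] cnt=5 & 0x7 = 0x5; word=0x174badc1
[29+:1] ver=0 & 0x1 = 0x0; word=0x174badc1
[30+:2] prio=2 & 0x3 = 0x2; word=0x974badc1
word = 0x974badc1 → little-endian bytes:
  [0]=0xc1  [1]=0xad  [2]=0x4b  [3]=0x97

c1 ad 4b 97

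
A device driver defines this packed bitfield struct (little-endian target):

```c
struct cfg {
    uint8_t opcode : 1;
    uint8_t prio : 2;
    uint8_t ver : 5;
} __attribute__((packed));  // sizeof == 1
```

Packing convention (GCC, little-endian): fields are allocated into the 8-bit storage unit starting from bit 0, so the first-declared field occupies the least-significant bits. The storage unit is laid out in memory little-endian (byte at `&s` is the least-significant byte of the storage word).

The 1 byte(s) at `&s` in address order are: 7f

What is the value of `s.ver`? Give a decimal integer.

[0]=0x7f (little-endian) → word 0x7f
opcode:1 @ bit 0 → (0x7f>>0)&0x1 = 0x1
prio:2 @ bit 1 → (0x7f>>1)&0x3 = 0x3
ver:5 @ bit 3 → (0x7f>>3)&0x1f = 0xf  ←

15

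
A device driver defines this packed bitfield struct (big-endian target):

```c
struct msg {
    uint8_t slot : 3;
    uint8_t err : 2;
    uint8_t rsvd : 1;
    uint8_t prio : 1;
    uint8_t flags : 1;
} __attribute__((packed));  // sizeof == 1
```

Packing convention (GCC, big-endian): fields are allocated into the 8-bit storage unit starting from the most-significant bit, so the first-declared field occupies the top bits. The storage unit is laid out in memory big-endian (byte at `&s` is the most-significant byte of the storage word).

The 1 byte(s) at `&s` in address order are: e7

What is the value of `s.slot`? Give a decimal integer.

[0]=0xe7 (big-endian) → word 0xe7
slot:3 @ bit 5 → (0xe7>>5)&0x7 = 0x7  ←
err:2 @ bit 3 → (0xe7>>3)&0x3 = 0x0
rsvd:1 @ bit 2 → (0xe7>>2)&0x1 = 0x1
prio:1 @ bit 1 → (0xe7>>1)&0x1 = 0x1
flags:1 @ bit 0 → (0xe7>>0)&0x1 = 0x1

7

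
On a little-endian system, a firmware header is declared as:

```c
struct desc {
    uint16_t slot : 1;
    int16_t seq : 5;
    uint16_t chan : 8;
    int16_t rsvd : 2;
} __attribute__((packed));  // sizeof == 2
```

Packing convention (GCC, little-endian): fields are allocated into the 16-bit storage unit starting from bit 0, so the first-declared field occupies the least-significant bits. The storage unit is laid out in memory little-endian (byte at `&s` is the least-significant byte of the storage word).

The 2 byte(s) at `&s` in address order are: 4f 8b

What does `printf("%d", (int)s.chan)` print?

[0]=0x4f [1]=0x8b (little-endian) → word 0x8b4f
slot:1 @ bit 0 → (0x8b4f>>0)&0x1 = 0x1
seq:5 @ bit 1 → (0x8b4f>>1)&0x1f = 0x7
chan:8 @ bit 6 → (0x8b4f>>6)&0xff = 0x2d  ←
rsvd:2 @ bit 14 → (0x8b4f>>14)&0x3 = 0x2

45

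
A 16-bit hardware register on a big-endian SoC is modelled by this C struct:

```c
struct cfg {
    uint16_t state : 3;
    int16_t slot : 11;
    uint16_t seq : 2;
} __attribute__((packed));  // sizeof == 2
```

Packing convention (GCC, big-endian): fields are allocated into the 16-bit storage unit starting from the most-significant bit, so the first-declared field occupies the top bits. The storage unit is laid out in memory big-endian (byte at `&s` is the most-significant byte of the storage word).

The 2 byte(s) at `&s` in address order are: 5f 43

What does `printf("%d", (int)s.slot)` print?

[0]=0x5f [1]=0x43 (big-endian) → word 0x5f43
state:3 @ bit 13 → (0x5f43>>13)&0x7 = 0x2
slot:11 @ bit 2 → (0x5f43>>2)&0x7ff = 0x7d0  ←
seq:2 @ bit 0 → (0x5f43>>0)&0x3 = 0x3
slot signed 11b, MSB=1: 2000 - 2048 = -48

-48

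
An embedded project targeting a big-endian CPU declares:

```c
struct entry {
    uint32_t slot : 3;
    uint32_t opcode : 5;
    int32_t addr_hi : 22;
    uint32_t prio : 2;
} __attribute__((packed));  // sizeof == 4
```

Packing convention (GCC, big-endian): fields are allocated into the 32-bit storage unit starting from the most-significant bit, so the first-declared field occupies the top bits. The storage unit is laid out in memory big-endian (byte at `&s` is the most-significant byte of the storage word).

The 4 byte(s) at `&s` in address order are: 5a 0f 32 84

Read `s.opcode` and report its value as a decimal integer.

26

[0]=0x5a [1]=0x0f [2]=0x32 [3]=0x84 (big-endian) → word 0x5a0f3284
slot:3 @ bit 29 → (0x5a0f3284>>29)&0x7 = 0x2
opcode:5 @ bit 24 → (0x5a0f3284>>24)&0x1f = 0x1a  ←
addr_hi:22 @ bit 2 → (0x5a0f3284>>2)&0x3fffff = 0x3cca1
prio:2 @ bit 0 → (0x5a0f3284>>0)&0x3 = 0x0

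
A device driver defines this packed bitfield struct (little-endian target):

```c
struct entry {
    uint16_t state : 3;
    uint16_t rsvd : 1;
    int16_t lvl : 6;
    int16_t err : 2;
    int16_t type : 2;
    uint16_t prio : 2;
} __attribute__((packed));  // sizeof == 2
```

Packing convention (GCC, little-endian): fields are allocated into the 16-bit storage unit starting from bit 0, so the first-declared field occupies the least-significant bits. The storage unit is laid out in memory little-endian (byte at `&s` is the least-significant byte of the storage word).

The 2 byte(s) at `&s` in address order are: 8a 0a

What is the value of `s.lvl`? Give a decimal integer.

[0]=0x8a [1]=0x0a (little-endian) → word 0x0a8a
state [0+:3] = (word>>0) & 0x7 = 2
rsvd [3+:1] = (word>>3) & 0x1 = 1
lvl [4+:6] = (word>>4) & 0x3f = 40  ←
err [10+:2] = (word>>10) & 0x3 = 2
type [12+:2] = (word>>12) & 0x3 = 0
prio [14+:2] = (word>>14) & 0x3 = 0
lvl signed 6b, MSB=1: 40 - 64 = -24

-24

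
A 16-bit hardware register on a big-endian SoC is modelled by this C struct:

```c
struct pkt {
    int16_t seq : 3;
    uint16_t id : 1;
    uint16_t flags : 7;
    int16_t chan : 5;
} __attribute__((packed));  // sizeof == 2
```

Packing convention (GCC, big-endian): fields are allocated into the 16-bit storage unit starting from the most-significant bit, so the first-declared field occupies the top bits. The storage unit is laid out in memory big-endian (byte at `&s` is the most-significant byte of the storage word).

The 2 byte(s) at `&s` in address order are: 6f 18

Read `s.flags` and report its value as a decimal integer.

120

[0]=0x6f [1]=0x18 (big-endian) → word 0x6f18
seq [13+:3] = (word>>13) & 0x7 = 3
id [12+:1] = (word>>12) & 0x1 = 0
flags [5+:7] = (word>>5) & 0x7f = 120  ←
chan [0+:5] = (word>>0) & 0x1f = 24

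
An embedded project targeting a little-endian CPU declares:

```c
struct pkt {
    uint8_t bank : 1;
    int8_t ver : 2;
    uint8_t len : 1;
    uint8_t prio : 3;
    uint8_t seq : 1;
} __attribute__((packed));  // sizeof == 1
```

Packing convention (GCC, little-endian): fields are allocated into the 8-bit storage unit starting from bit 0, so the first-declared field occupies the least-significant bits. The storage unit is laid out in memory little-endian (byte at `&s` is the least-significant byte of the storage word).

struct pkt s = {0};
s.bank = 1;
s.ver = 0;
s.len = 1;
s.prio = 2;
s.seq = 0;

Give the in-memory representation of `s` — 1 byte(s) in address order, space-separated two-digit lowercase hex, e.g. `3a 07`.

[0+:1] bank=1 & 0x1 = 0x1; word=0x01
[1+:2] ver=0 & 0x3 = 0x0; word=0x01
[3+:1] len=1 & 0x1 = 0x1; word=0x09
[4+:3] prio=2 & 0x7 = 0x2; word=0x29
[7+:1] seq=0 & 0x1 = 0x0; word=0x29
word = 0x29 → little-endian bytes:
  [0]=0x29

29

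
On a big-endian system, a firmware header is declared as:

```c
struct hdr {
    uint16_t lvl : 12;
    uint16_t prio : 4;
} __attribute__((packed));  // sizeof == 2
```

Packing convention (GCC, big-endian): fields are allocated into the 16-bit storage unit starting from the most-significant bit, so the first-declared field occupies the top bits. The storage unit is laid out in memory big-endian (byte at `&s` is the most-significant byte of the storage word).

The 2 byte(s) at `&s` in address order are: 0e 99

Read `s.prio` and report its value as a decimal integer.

9

[0]=0x0e [1]=0x99 (big-endian) → word 0x0e99
lvl:12 @ bit 4 → (0x0e99>>4)&0xfff = 0xe9
prio:4 @ bit 0 → (0x0e99>>0)&0xf = 0x9  ←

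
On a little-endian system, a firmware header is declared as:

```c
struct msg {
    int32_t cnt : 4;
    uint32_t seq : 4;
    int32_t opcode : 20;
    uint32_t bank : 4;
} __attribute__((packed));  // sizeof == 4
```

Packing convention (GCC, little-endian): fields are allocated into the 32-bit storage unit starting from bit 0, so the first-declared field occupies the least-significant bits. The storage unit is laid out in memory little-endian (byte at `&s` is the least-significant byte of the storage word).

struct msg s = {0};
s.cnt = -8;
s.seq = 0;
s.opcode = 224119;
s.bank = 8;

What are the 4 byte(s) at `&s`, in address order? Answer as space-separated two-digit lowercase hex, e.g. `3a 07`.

08 77 6b 83

[0+:4] cnt=-8 & 0xf = 0x8; word=0x00000008
[4+:4] seq=0 & 0xf = 0x0; word=0x00000008
[8+:20] opcode=224119 & 0xfffff = 0x36b77; word=0x036b7708
[28+:4] bank=8 & 0xf = 0x8; word=0x836b7708
word = 0x836b7708 → little-endian bytes:
  [0]=0x08  [1]=0x77  [2]=0x6b  [3]=0x83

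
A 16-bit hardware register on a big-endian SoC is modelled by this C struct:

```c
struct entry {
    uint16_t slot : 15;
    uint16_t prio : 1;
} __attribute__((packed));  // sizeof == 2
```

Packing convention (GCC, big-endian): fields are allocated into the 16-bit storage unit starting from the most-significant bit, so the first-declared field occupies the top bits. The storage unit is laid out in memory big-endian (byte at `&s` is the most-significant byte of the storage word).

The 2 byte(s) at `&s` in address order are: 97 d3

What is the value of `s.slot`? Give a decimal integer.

19433

[0]=0x97 [1]=0xd3 (big-endian) → word 0x97d3
slot [1+:15] = (word>>1) & 0x7fff = 19433  ←
prio [0+:1] = (word>>0) & 0x1 = 1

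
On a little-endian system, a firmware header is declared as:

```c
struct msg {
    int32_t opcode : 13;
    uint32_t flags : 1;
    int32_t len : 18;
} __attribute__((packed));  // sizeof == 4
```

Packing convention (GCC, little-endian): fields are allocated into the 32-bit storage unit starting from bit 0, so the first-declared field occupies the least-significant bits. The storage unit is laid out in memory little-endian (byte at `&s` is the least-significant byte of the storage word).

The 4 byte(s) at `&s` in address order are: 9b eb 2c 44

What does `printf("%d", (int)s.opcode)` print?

[0]=0x9b [1]=0xeb [2]=0x2c [3]=0x44 (little-endian) → word 0x442ceb9b
opcode:13 @ bit 0 → (0x442ceb9b>>0)&0x1fff = 0xb9b  ←
flags:1 @ bit 13 → (0x442ceb9b>>13)&0x1 = 0x1
len:18 @ bit 14 → (0x442ceb9b>>14)&0x3ffff = 0x110b3
opcode signed 13b, MSB=0: value = 2971

2971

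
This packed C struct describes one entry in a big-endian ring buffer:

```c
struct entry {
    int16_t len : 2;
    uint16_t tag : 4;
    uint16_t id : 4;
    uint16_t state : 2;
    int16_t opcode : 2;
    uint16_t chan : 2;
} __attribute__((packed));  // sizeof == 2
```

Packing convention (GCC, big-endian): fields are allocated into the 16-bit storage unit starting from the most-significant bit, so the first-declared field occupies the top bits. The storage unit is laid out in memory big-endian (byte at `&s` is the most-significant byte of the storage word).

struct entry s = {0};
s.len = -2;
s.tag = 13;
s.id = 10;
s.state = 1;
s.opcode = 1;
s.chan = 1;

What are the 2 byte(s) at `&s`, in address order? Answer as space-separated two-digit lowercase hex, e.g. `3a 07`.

len (2b) val=-2 bits=0x2 at bit 14: 0x8000
tag (4b) val=13 bits=0xd at bit 10: 0xb400
id (4b) val=10 bits=0xa at bit 6: 0xb680
state (2b) val=1 bits=0x1 at bit 4: 0xb690
opcode (2b) val=1 bits=0x1 at bit 2: 0xb694
chan (2b) val=1 bits=0x1 at bit 0: 0xb695
word = 0xb695 → big-endian bytes:
  [0]=0xb6  [1]=0x95

b6 95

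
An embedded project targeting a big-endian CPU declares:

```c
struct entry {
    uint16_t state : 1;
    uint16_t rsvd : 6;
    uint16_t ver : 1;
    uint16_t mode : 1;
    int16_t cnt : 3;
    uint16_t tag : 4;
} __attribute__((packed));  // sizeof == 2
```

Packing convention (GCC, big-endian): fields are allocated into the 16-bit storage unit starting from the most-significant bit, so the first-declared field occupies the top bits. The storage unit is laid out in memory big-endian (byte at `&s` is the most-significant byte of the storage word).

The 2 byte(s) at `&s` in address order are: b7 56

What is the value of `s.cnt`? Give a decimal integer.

-3

[0]=0xb7 [1]=0x56 (big-endian) → word 0xb756
state [15+:1] = (word>>15) & 0x1 = 1
rsvd [9+:6] = (word>>9) & 0x3f = 27
ver [8+:1] = (word>>8) & 0x1 = 1
mode [7+:1] = (word>>7) & 0x1 = 0
cnt [4+:3] = (word>>4) & 0x7 = 5  ←
tag [0+:4] = (word>>0) & 0xf = 6
cnt signed 3b, MSB=1: 5 - 8 = -3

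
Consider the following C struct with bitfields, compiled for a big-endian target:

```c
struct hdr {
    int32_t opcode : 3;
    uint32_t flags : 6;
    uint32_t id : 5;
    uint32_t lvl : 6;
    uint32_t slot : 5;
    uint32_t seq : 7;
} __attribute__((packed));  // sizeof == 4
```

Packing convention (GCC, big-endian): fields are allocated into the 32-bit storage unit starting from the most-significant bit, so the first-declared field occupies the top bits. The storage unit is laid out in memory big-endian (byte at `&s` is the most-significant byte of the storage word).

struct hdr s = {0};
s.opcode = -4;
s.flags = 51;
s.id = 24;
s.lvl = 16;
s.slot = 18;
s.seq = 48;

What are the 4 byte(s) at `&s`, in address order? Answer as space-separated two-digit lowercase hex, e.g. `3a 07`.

99 e1 09 30

opcode:3 = -4 → 0x4 << 29 → word 0x80000000
flags:6 = 51 → 0x33 << 23 → word 0x99800000
id:5 = 24 → 0x18 << 18 → word 0x99e00000
lvl:6 = 16 → 0x10 << 12 → word 0x99e10000
slot:5 = 18 → 0x12 << 7 → word 0x99e10900
seq:7 = 48 → 0x30 << 0 → word 0x99e10930
word = 0x99e10930 → big-endian bytes:
  [0]=0x99  [1]=0xe1  [2]=0x09  [3]=0x30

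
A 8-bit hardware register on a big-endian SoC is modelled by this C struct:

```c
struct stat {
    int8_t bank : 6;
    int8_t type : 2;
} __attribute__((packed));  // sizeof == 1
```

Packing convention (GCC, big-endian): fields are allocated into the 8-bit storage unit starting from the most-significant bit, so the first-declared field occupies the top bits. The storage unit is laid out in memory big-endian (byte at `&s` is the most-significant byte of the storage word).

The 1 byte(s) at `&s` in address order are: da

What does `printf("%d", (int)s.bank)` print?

[0]=0xda (big-endian) → word 0xda
bank:6 @ bit 2 → (0xda>>2)&0x3f = 0x36  ←
type:2 @ bit 0 → (0xda>>0)&0x3 = 0x2
bank signed 6b, MSB=1: 54 - 64 = -10

-10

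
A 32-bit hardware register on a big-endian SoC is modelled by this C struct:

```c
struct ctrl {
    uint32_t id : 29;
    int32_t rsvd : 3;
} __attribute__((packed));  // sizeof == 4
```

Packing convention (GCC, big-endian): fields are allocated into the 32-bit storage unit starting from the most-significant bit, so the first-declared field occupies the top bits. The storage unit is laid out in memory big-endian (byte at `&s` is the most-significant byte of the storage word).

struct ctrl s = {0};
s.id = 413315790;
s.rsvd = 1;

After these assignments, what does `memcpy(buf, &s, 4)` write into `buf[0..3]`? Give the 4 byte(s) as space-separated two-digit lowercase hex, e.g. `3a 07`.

id (29b) val=413315790 bits=0x18a2b2ce at bit 3: 0xc5159670
rsvd (3b) val=1 bits=0x1 at bit 0: 0xc5159671
word = 0xc5159671 → big-endian bytes:
  [0]=0xc5  [1]=0x15  [2]=0x96  [3]=0x71

c5 15 96 71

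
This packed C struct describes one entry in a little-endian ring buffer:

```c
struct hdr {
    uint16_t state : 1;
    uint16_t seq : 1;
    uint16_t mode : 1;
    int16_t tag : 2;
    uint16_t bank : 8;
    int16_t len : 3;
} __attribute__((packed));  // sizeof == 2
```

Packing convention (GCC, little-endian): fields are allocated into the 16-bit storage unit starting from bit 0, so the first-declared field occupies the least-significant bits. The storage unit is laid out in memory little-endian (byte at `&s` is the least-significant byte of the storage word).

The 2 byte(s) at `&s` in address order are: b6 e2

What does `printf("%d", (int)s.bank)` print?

[0]=0xb6 [1]=0xe2 (little-endian) → word 0xe2b6
state:1 @ bit 0 → (0xe2b6>>0)&0x1 = 0x0
seq:1 @ bit 1 → (0xe2b6>>1)&0x1 = 0x1
mode:1 @ bit 2 → (0xe2b6>>2)&0x1 = 0x1
tag:2 @ bit 3 → (0xe2b6>>3)&0x3 = 0x2
bank:8 @ bit 5 → (0xe2b6>>5)&0xff = 0x15  ←
len:3 @ bit 13 → (0xe2b6>>13)&0x7 = 0x7

21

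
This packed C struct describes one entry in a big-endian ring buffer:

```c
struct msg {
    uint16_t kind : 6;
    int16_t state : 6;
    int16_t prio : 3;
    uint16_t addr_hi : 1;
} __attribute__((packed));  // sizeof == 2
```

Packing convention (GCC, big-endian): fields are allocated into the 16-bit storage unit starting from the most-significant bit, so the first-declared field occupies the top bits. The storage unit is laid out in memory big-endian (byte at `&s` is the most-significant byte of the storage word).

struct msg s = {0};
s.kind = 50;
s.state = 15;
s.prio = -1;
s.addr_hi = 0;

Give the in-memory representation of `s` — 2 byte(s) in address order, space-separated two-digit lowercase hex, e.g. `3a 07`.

c8 fe

kind:6 = 50 → 0x32 << 10 → word 0xc800
state:6 = 15 → 0xf << 4 → word 0xc8f0
prio:3 = -1 → 0x7 << 1 → word 0xc8fe
addr_hi:1 = 0 → 0x0 << 0 → word 0xc8fe
word = 0xc8fe → big-endian bytes:
  [0]=0xc8  [1]=0xfe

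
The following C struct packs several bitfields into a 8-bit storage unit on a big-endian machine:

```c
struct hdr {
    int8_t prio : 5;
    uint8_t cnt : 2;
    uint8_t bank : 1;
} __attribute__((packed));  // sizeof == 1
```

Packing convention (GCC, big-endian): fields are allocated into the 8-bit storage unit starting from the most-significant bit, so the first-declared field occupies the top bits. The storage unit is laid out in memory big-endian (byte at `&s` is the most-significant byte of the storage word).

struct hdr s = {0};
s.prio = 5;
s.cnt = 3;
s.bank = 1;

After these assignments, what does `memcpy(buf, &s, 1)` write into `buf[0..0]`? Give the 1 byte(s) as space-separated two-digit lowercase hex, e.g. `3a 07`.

2f

prio (5b) val=5 bits=0x5 at bit 3: 0x28
cnt (2b) val=3 bits=0x3 at bit 1: 0x2e
bank (1b) val=1 bits=0x1 at bit 0: 0x2f
word = 0x2f → big-endian bytes:
  [0]=0x2f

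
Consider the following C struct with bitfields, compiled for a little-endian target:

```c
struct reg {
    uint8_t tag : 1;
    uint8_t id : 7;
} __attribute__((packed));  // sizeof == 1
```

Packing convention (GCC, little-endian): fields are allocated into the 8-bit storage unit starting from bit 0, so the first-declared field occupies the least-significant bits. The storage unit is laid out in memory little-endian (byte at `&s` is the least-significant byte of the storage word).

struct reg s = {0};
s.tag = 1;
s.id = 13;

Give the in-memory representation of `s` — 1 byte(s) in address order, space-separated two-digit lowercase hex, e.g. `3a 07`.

1b

[0+:1] tag=1 & 0x1 = 0x1; word=0x01
[1+:7] id=13 & 0x7f = 0xd; word=0x1b
word = 0x1b → little-endian bytes:
  [0]=0x1b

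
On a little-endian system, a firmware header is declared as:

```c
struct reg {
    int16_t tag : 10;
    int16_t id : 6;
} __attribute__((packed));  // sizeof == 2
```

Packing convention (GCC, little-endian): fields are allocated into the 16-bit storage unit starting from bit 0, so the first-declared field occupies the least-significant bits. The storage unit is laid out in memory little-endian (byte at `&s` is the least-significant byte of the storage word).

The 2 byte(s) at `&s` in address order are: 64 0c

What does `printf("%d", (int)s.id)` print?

3

[0]=0x64 [1]=0x0c (little-endian) → word 0x0c64
tag [0+:10] = (word>>0) & 0x3ff = 100
id [10+:6] = (word>>10) & 0x3f = 3  ←
id signed 6b, MSB=0: value = 3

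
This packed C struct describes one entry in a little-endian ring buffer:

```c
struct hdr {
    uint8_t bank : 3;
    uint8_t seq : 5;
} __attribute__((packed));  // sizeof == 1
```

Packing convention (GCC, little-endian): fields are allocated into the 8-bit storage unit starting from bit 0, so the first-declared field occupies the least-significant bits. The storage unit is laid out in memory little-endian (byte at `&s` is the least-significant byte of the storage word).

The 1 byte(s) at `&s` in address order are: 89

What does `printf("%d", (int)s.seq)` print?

[0]=0x89 (little-endian) → word 0x89
bank:3 @ bit 0 → (0x89>>0)&0x7 = 0x1
seq:5 @ bit 3 → (0x89>>3)&0x1f = 0x11  ←

17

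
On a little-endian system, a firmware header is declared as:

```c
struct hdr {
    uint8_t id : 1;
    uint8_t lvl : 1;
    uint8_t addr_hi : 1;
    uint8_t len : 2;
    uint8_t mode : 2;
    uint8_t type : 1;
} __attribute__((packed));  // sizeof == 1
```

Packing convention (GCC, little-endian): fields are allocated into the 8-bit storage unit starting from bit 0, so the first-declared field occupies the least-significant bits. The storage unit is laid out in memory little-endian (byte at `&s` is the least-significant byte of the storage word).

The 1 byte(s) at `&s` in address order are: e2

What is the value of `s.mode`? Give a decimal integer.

3

[0]=0xe2 (little-endian) → word 0xe2
id [0+:1] = (word>>0) & 0x1 = 0
lvl [1+:1] = (word>>1) & 0x1 = 1
addr_hi [2+:1] = (word>>2) & 0x1 = 0
len [3+:2] = (word>>3) & 0x3 = 0
mode [5+:2] = (word>>5) & 0x3 = 3  ←
type [7+:1] = (word>>7) & 0x1 = 1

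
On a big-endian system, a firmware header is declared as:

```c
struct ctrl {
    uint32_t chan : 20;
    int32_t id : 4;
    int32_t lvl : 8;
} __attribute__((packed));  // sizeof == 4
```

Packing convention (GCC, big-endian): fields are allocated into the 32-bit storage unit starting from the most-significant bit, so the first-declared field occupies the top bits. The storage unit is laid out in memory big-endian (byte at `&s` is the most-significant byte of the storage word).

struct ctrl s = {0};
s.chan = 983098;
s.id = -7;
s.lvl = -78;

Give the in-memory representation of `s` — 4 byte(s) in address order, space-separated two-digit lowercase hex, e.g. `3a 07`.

f0 03 a9 b2

[12+:20] chan=983098 & 0xfffff = 0xf003a; word=0xf003a000
[8+:4] id=-7 & 0xf = 0x9; word=0xf003a900
[0+:8] lvl=-78 & 0xff = 0xb2; word=0xf003a9b2
word = 0xf003a9b2 → big-endian bytes:
  [0]=0xf0  [1]=0x03  [2]=0xa9  [3]=0xb2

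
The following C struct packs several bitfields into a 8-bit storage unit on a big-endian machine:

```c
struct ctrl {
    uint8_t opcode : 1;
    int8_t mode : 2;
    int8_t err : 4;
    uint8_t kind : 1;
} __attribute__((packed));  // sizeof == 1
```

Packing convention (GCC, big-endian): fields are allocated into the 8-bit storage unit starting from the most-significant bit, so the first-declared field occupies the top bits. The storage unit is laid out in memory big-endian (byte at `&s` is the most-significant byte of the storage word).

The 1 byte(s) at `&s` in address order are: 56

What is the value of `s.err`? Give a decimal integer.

-5

[0]=0x56 (big-endian) → word 0x56
opcode [7+:1] = (word>>7) & 0x1 = 0
mode [5+:2] = (word>>5) & 0x3 = 2
err [1+:4] = (word>>1) & 0xf = 11  ←
kind [0+:1] = (word>>0) & 0x1 = 0
err signed 4b, MSB=1: 11 - 16 = -5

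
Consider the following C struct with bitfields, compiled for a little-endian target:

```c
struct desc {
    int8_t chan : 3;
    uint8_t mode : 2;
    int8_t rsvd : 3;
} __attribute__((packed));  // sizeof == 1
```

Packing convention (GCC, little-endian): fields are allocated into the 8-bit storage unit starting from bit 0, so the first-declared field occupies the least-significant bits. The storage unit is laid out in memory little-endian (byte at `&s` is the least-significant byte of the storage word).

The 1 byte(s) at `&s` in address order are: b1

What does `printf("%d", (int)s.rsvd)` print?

-3

[0]=0xb1 (little-endian) → word 0xb1
chan [0+:3] = (word>>0) & 0x7 = 1
mode [3+:2] = (word>>3) & 0x3 = 2
rsvd [5+:3] = (word>>5) & 0x7 = 5  ←
rsvd signed 3b, MSB=1: 5 - 8 = -3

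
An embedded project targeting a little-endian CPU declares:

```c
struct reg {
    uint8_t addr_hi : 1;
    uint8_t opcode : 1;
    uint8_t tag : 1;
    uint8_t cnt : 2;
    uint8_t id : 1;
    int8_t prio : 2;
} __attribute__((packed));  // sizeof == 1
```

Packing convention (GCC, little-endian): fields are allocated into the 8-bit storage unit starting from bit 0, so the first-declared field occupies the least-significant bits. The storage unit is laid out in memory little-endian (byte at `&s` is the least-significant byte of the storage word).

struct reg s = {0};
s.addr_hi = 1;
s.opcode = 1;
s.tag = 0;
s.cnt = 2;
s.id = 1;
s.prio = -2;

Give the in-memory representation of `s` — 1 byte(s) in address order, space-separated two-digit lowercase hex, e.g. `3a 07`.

[0+:1] addr_hi=1 & 0x1 = 0x1; word=0x01
[1+:1] opcode=1 & 0x1 = 0x1; word=0x03
[2+:1] tag=0 & 0x1 = 0x0; word=0x03
[3+:2] cnt=2 & 0x3 = 0x2; word=0x13
[5+:1] id=1 & 0x1 = 0x1; word=0x33
[6+:2] prio=-2 & 0x3 = 0x2; word=0xb3
word = 0xb3 → little-endian bytes:
  [0]=0xb3

b3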